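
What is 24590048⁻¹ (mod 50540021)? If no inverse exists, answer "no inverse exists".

no inverse exists

Euclidean algorithm on 50540021, 24590048:
50540021 = 2·24590048 + 1359925
24590048 = 18·1359925 + 111398
1359925 = 12·111398 + 23149
111398 = 4·23149 + 18802
23149 = 1·18802 + 4347
18802 = 4·4347 + 1414
4347 = 3·1414 + 105
1414 = 13·105 + 49
105 = 2·49 + 7
49 = 7·7 + 0
The gcd is 7, not 1, hence no inverse exists.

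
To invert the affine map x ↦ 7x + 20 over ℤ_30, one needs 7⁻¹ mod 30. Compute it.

13

Run Euclid on (30, 7):
30 = 4·7 + 2
7 = 3·2 + 1
2 = 2·1 + 0
gcd = 1, so the inverse exists. Back-substitute:
1 = 7 − 3·2
1 = −3·30 + 13·7
So 7·13 ≡ 1 (mod 30).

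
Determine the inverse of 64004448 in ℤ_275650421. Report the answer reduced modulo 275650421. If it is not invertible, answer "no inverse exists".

Apply the Euclidean algorithm to 275650421 and 64004448:
275650421 = 4*64004448 + 19632629
64004448 = 3*19632629 + 5106561
19632629 = 3*5106561 + 4312946
5106561 = 1*4312946 + 793615
4312946 = 5*793615 + 344871
793615 = 2*344871 + 103873
344871 = 3*103873 + 33252
103873 = 3*33252 + 4117
33252 = 8*4117 + 316
4117 = 13*316 + 9
316 = 35*9 + 1
9 = 9*1 + 0
Since gcd(64004448, 275650421) = 1, back-substitute to write 1 as a combination:
1 = 316 − 35·9
1 = −35·4117 + 456·316
1 = 456·33252 − 3683·4117
1 = −3683·103873 + 11505·33252
1 = 11505·344871 − 38198·103873
1 = −38198·793615 + 87901·344871
1 = 87901·4312946 − 477703·793615
1 = −477703·5106561 + 565604·4312946
1 = 565604·19632629 − 2174515·5106561
1 = −2174515·64004448 + 7089149·19632629
1 = 7089149·275650421 − 30531111·64004448
Thus 64004448·(-30531111) ≡ 1 (mod 275650421); reducing, -30531111 mod 275650421 = 245119310.

245119310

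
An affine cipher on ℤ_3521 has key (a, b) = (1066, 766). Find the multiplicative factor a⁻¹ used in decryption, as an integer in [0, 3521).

109

gcd(3521, 1066) by repeated division:
3521 = 3·1066 + 323
1066 = 3·323 + 97
323 = 3·97 + 32
97 = 3·32 + 1
32 = 32·1 + 0
gcd = 1, so the inverse exists. Back-substitute:
1 = 97 − 3·32
1 = −3·323 + 10·97
1 = 10·1066 − 33·323
1 = −33·3521 + 109·1066
So 1066·109 ≡ 1 (mod 3521).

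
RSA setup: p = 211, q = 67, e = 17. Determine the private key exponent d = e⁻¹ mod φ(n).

8153

φ(n) = (p−1)(q−1) = 210·66 = 13860.
Need d with 17·d ≡ 1 (mod 13860). Apply the extended Euclidean algorithm:
13860 = 815×17 + 5
17 = 3×5 + 2
5 = 2×2 + 1
2 = 2×1 + 0
Back-substitute:
1 = 5 − 2·2
1 = −2·17 + 7·5
1 = 7·13860 − 5707·17
So 17·(-5707) ≡ 1 (mod 13860), hence d ≡ -5707 ≡ 8153 (mod 13860).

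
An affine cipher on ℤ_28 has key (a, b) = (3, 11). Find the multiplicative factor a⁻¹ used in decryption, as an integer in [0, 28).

19

Extended Euclidean algorithm:
28 = 9×3 + 1
3 = 3×1 + 0
The gcd is 1. Working backward:
1 = 28 − 9·3
Hence 3⁻¹ ≡ -9 ≡ 19 (mod 28).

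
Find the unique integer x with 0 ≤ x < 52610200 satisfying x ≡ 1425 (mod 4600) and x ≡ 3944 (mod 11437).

27601425

Write x = 1425 + 4600·k. Then 4600·k ≡ 3944 − 1425 ≡ 2519 (mod 11437).
Need 4600⁻¹ mod 11437. Extended Euclid on (11437, 4600):
11437 = 2*4600 + 2237
4600 = 2*2237 + 126
2237 = 17*126 + 95
126 = 1*95 + 31
95 = 3*31 + 2
31 = 15*2 + 1
2 = 2*1 + 0
Back-substitute:
1 = 31 − 15·2
1 = −15·95 + 46·31
1 = 46·126 − 61·95
1 = −61·2237 + 1083·126
1 = 1083·4600 − 2227·2237
1 = −2227·11437 + 5537·4600
4600⁻¹ ≡ 5537 (mod 11437), so k ≡ 5537·2519 ≡ 6000 (mod 11437).
x = 1425 + 4600·6000 = 27601425.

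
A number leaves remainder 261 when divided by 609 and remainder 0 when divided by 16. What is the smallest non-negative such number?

6960

Write x = 261 + 609·k. Then 609·k ≡ 0 − 261 ≡ 11 (mod 16).
Need 609⁻¹ mod 16. Extended Euclid on (16, 1):
16 = 16·1 + 0
609⁻¹ ≡ 1 (mod 16), so k ≡ 1·11 ≡ 11 (mod 16).
x = 261 + 609·11 = 6960.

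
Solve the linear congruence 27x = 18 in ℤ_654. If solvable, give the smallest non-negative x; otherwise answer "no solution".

First find gcd(27, 654):
654 = 24×27 + 6
27 = 4×6 + 3
6 = 2×3 + 0
gcd = 3 and 3 | 18, so solutions exist. Divide through by 3: 9x ≡ 6 (mod 218).
Now find 9⁻¹ mod 218:
218 = 24×9 + 2
9 = 4×2 + 1
2 = 2×1 + 0
Back-substitute:
1 = 9 − 4·2
1 = −4·218 + 97·9
So 9⁻¹ ≡ 97 (mod 218).
Then x ≡ 97·6 ≡ 146 (mod 218); the smallest non-negative solution is x = 146.

146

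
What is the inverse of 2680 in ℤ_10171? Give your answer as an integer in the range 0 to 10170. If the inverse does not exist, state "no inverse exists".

Run Euclid on (10171, 2680):
10171 = 3×2680 + 2131
2680 = 1×2131 + 549
2131 = 3×549 + 484
549 = 1×484 + 65
484 = 7×65 + 29
65 = 2×29 + 7
29 = 4×7 + 1
7 = 7×1 + 0
The gcd is 1. Working backward:
1 = 29 − 4·7
1 = −4·65 + 9·29
1 = 9·484 − 67·65
1 = −67·549 + 76·484
1 = 76·2131 − 295·549
1 = −295·2680 + 371·2131
1 = 371·10171 − 1408·2680
Thus 2680·(-1408) ≡ 1 (mod 10171); reducing, -1408 mod 10171 = 8763.

8763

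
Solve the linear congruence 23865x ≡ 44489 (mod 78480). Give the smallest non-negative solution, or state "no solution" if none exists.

no solution

gcd(23865, 78480):
78480 = 3*23865 + 6885
23865 = 3*6885 + 3210
6885 = 2*3210 + 465
3210 = 6*465 + 420
465 = 1*420 + 45
420 = 9*45 + 15
45 = 3*15 + 0
gcd = 15, but 15 ∤ 44489, so the congruence has no solution.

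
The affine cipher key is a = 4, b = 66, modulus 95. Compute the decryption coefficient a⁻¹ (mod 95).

Extended Euclidean algorithm:
95 = 23×4 + 3
4 = 1×3 + 1
3 = 3×1 + 0
gcd = 1, so the inverse exists. Back-substitute:
1 = 4 − 3
1 = −95 + 24·4
So 4·24 ≡ 1 (mod 95).

24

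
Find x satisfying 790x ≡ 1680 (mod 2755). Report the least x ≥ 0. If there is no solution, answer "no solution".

37

First find gcd(790, 2755):
2755 = 3×790 + 385
790 = 2×385 + 20
385 = 19×20 + 5
20 = 4×5 + 0
gcd = 5 and 5 | 1680, so solutions exist. Divide through by 5: 158x ≡ 336 (mod 551).
Now find 158⁻¹ mod 551:
551 = 3×158 + 77
158 = 2×77 + 4
77 = 19×4 + 1
4 = 4×1 + 0
Back-substitute:
1 = 77 − 19·4
1 = −19·158 + 39·77
1 = 39·551 − 136·158
So 158·(-136) ≡ 1 (mod 551), i.e. 158⁻¹ ≡ 415.
Then x ≡ 415·336 ≡ 37 (mod 551); the smallest non-negative solution is x = 37.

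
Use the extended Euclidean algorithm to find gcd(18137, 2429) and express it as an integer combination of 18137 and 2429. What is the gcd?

7

Repeated division:
18137 = 7×2429 + 1134
2429 = 2×1134 + 161
1134 = 7×161 + 7
161 = 23×7 + 0
gcd(18137, 2429) = 7.
Working backward:
7 = 1134 − 7·161
7 = −7·2429 + 15·1134
7 = 15·18137 − 112·2429
So 7 = (15)·18137 + (-112)·2429.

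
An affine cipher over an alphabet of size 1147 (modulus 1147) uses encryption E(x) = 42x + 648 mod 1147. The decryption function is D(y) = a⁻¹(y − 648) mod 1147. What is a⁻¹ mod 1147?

Extended Euclidean algorithm:
1147 = 27*42 + 13
42 = 3*13 + 3
13 = 4*3 + 1
3 = 3*1 + 0
Since gcd(42, 1147) = 1, back-substitute to write 1 as a combination:
1 = 13 − 4·3
1 = −4·42 + 13·13
1 = 13·1147 − 355·42
So 42·(-355) ≡ 1 (mod 1147), and -355 ≡ 792 (mod 1147).

792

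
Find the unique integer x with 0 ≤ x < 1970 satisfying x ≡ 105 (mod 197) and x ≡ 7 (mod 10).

1287

Write x = 105 + 197·k. Then 197·k ≡ 7 − 105 ≡ 2 (mod 10).
Need 197⁻¹ mod 10. Extended Euclid on (10, 7):
10 = 1*7 + 3
7 = 2*3 + 1
3 = 3*1 + 0
Back-substitute:
1 = 7 − 2·3
1 = −2·10 + 3·7
197⁻¹ ≡ 3 (mod 10), so k ≡ 3·2 ≡ 6 (mod 10).
x = 105 + 197·6 = 1287.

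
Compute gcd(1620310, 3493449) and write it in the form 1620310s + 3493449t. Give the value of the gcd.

Repeated division:
3493449 = 2*1620310 + 252829
1620310 = 6*252829 + 103336
252829 = 2*103336 + 46157
103336 = 2*46157 + 11022
46157 = 4*11022 + 2069
11022 = 5*2069 + 677
2069 = 3*677 + 38
677 = 17*38 + 31
38 = 1*31 + 7
31 = 4*7 + 3
7 = 2*3 + 1
3 = 3*1 + 0
gcd(1620310, 3493449) = 1.
Back-substituting:
1 = 7 − 2·3
1 = −2·31 + 9·7
1 = 9·38 − 11·31
1 = −11·677 + 196·38
1 = 196·2069 − 599·677
1 = −599·11022 + 3191·2069
1 = 3191·46157 − 13363·11022
1 = −13363·103336 + 29917·46157
1 = 29917·252829 − 73197·103336
1 = −73197·1620310 + 469099·252829
1 = 469099·3493449 − 1011395·1620310
So 1 = (469099)·3493449 + (-1011395)·1620310.

1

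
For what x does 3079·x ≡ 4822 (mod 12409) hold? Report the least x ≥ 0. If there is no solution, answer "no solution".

9533

First find gcd(3079, 12409):
12409 = 4·3079 + 93
3079 = 33·93 + 10
93 = 9·10 + 3
10 = 3·3 + 1
3 = 3·1 + 0
gcd = 1, so a unique solution mod 12409 exists.
Back-substitute for the Bézout coefficients:
1 = 10 − 3·3
1 = −3·93 + 28·10
1 = 28·3079 − 927·93
1 = −927·12409 + 3736·3079
So 3079·(3736) ≡ 1 (mod 12409), giving 3079⁻¹ ≡ 3736.
x ≡ 3079⁻¹·4822 ≡ 3736·4822 ≡ 9533 (mod 12409).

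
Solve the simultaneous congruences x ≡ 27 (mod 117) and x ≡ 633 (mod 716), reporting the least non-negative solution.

41445

Write x = 27 + 117·k. Then 117·k ≡ 633 − 27 ≡ 606 (mod 716).
Need 117⁻¹ mod 716. Extended Euclid on (716, 117):
716 = 6*117 + 14
117 = 8*14 + 5
14 = 2*5 + 4
5 = 1*4 + 1
4 = 4*1 + 0
Back-substitute:
1 = 5 − 4
1 = −14 + 3·5
1 = 3·117 − 25·14
1 = −25·716 + 153·117
117⁻¹ ≡ 153 (mod 716), so k ≡ 153·606 ≡ 354 (mod 716).
x = 27 + 117·354 = 41445.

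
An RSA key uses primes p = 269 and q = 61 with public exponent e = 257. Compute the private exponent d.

2753

φ(n) = (p−1)(q−1) = 268·60 = 16080.
Need d with 257·d ≡ 1 (mod 16080). Apply the extended Euclidean algorithm:
16080 = 62*257 + 146
257 = 1*146 + 111
146 = 1*111 + 35
111 = 3*35 + 6
35 = 5*6 + 5
6 = 1*5 + 1
5 = 5*1 + 0
Back-substitute:
1 = 6 − 5
1 = −35 + 6·6
1 = 6·111 − 19·35
1 = −19·146 + 25·111
1 = 25·257 − 44·146
1 = −44·16080 + 2753·257
So 257·2753 ≡ 1 (mod 16080), hence d = 2753.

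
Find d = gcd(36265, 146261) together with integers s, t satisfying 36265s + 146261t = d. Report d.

1

Apply Euclid's algorithm to 146261 and 36265:
146261 = 4*36265 + 1201
36265 = 30*1201 + 235
1201 = 5*235 + 26
235 = 9*26 + 1
26 = 26*1 + 0
gcd(36265, 146261) = 1.
Back-substituting:
1 = 235 − 9·26
1 = −9·1201 + 46·235
1 = 46·36265 − 1389·1201
1 = −1389·146261 + 5602·36265
So 1 = (-1389)·146261 + (5602)·36265.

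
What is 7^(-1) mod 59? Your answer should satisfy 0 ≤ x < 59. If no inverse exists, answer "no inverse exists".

17

gcd(59, 7) by repeated division:
59 = 8×7 + 3
7 = 2×3 + 1
3 = 3×1 + 0
gcd = 1, so the inverse exists. Back-substitute:
1 = 7 − 2·3
1 = −2·59 + 17·7
So 7·17 ≡ 1 (mod 59).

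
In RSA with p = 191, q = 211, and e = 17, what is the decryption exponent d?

37553

φ(n) = (p−1)(q−1) = 190·210 = 39900.
Need d with 17·d ≡ 1 (mod 39900). Apply the extended Euclidean algorithm:
39900 = 2347·17 + 1
17 = 17·1 + 0
Back-substitute:
1 = 39900 − 2347·17
So 17·(-2347) ≡ 1 (mod 39900), hence d ≡ -2347 ≡ 37553 (mod 39900).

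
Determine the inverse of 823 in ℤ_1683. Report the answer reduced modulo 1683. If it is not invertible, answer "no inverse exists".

Apply the Euclidean algorithm to 1683 and 823:
1683 = 2·823 + 37
823 = 22·37 + 9
37 = 4·9 + 1
9 = 9·1 + 0
gcd = 1, so the inverse exists. Back-substitute:
1 = 37 − 4·9
1 = −4·823 + 89·37
1 = 89·1683 − 182·823
So 823·(-182) ≡ 1 (mod 1683), and -182 ≡ 1501 (mod 1683).

1501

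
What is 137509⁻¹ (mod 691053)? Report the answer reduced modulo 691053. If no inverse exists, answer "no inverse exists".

300415

Run Euclid on (691053, 137509):
691053 = 5×137509 + 3508
137509 = 39×3508 + 697
3508 = 5×697 + 23
697 = 30×23 + 7
23 = 3×7 + 2
7 = 3×2 + 1
2 = 2×1 + 0
gcd = 1, so the inverse exists. Back-substitute:
1 = 7 − 3·2
1 = −3·23 + 10·7
1 = 10·697 − 303·23
1 = −303·3508 + 1525·697
1 = 1525·137509 − 59778·3508
1 = −59778·691053 + 300415·137509
So 137509·300415 ≡ 1 (mod 691053).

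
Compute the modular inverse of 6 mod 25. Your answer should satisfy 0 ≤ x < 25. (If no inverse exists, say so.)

21

Apply the Euclidean algorithm to 25 and 6:
25 = 4·6 + 1
6 = 6·1 + 0
The gcd is 1. Working backward:
1 = 25 − 4·6
So 6·(-4) ≡ 1 (mod 25), and -4 ≡ 21 (mod 25).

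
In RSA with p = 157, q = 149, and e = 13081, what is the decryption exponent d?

16441

φ(n) = (p−1)(q−1) = 156·148 = 23088.
Need d with 13081·d ≡ 1 (mod 23088). Apply the extended Euclidean algorithm:
23088 = 1·13081 + 10007
13081 = 1·10007 + 3074
10007 = 3·3074 + 785
3074 = 3·785 + 719
785 = 1·719 + 66
719 = 10·66 + 59
66 = 1·59 + 7
59 = 8·7 + 3
7 = 2·3 + 1
3 = 3·1 + 0
Back-substitute:
1 = 7 − 2·3
1 = −2·59 + 17·7
1 = 17·66 − 19·59
1 = −19·719 + 207·66
1 = 207·785 − 226·719
1 = −226·3074 + 885·785
1 = 885·10007 − 2881·3074
1 = −2881·13081 + 3766·10007
1 = 3766·23088 − 6647·13081
So 13081·(-6647) ≡ 1 (mod 23088), hence d ≡ -6647 ≡ 16441 (mod 23088).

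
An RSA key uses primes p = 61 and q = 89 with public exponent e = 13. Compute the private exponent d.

φ(n) = (p−1)(q−1) = 60·88 = 5280.
Need d with 13·d ≡ 1 (mod 5280). Apply the extended Euclidean algorithm:
5280 = 406·13 + 2
13 = 6·2 + 1
2 = 2·1 + 0
Back-substitute:
1 = 13 − 6·2
1 = −6·5280 + 2437·13
So 13·2437 ≡ 1 (mod 5280), hence d = 2437.

2437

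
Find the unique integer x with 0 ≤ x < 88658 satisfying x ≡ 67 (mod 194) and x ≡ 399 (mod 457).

Write x = 67 + 194·k. Then 194·k ≡ 399 − 67 ≡ 332 (mod 457).
Need 194⁻¹ mod 457. Extended Euclid on (457, 194):
457 = 2*194 + 69
194 = 2*69 + 56
69 = 1*56 + 13
56 = 4*13 + 4
13 = 3*4 + 1
4 = 4*1 + 0
Back-substitute:
1 = 13 − 3·4
1 = −3·56 + 13·13
1 = 13·69 − 16·56
1 = −16·194 + 45·69
1 = 45·457 − 106·194
194⁻¹ ≡ 351 (mod 457), so k ≡ 351·332 ≡ 454 (mod 457).
x = 67 + 194·454 = 88143.

88143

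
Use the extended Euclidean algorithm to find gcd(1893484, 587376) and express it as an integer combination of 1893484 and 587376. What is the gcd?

4

Euclidean algorithm:
1893484 = 3*587376 + 131356
587376 = 4*131356 + 61952
131356 = 2*61952 + 7452
61952 = 8*7452 + 2336
7452 = 3*2336 + 444
2336 = 5*444 + 116
444 = 3*116 + 96
116 = 1*96 + 20
96 = 4*20 + 16
20 = 1*16 + 4
16 = 4*4 + 0
gcd(1893484, 587376) = 4.
Working backward:
4 = 20 − 16
4 = −96 + 5·20
4 = 5·116 − 6·96
4 = −6·444 + 23·116
4 = 23·2336 − 121·444
4 = −121·7452 + 386·2336
4 = 386·61952 − 3209·7452
4 = −3209·131356 + 6804·61952
4 = 6804·587376 − 30425·131356
4 = −30425·1893484 + 98079·587376
So 4 = (-30425)·1893484 + (98079)·587376.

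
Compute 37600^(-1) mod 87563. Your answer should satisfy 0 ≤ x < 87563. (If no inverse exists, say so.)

Apply the Euclidean algorithm to 87563 and 37600:
87563 = 2×37600 + 12363
37600 = 3×12363 + 511
12363 = 24×511 + 99
511 = 5×99 + 16
99 = 6×16 + 3
16 = 5×3 + 1
3 = 3×1 + 0
gcd = 1, so the inverse exists. Back-substitute:
1 = 16 − 5·3
1 = −5·99 + 31·16
1 = 31·511 − 160·99
1 = −160·12363 + 3871·511
1 = 3871·37600 − 11773·12363
1 = −11773·87563 + 27417·37600
So 37600·27417 ≡ 1 (mod 87563).

27417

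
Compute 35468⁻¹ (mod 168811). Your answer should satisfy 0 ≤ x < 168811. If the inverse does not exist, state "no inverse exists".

Apply the Euclidean algorithm to 168811 and 35468:
168811 = 4×35468 + 26939
35468 = 1×26939 + 8529
26939 = 3×8529 + 1352
8529 = 6×1352 + 417
1352 = 3×417 + 101
417 = 4×101 + 13
101 = 7×13 + 10
13 = 1×10 + 3
10 = 3×3 + 1
3 = 3×1 + 0
gcd = 1, so the inverse exists. Back-substitute:
1 = 10 − 3·3
1 = −3·13 + 4·10
1 = 4·101 − 31·13
1 = −31·417 + 128·101
1 = 128·1352 − 415·417
1 = −415·8529 + 2618·1352
1 = 2618·26939 − 8269·8529
1 = −8269·35468 + 10887·26939
1 = 10887·168811 − 51817·35468
Thus 35468·(-51817) ≡ 1 (mod 168811); reducing, -51817 mod 168811 = 116994.

116994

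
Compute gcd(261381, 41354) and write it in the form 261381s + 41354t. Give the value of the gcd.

1

Repeated division:
261381 = 6·41354 + 13257
41354 = 3·13257 + 1583
13257 = 8·1583 + 593
1583 = 2·593 + 397
593 = 1·397 + 196
397 = 2·196 + 5
196 = 39·5 + 1
5 = 5·1 + 0
gcd(261381, 41354) = 1.
Express as a combination:
1 = 196 − 39·5
1 = −39·397 + 79·196
1 = 79·593 − 118·397
1 = −118·1583 + 315·593
1 = 315·13257 − 2638·1583
1 = −2638·41354 + 8229·13257
1 = 8229·261381 − 52012·41354
So 1 = (8229)·261381 + (-52012)·41354.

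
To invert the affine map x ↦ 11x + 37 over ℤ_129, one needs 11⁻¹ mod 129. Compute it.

47

gcd(129, 11) by repeated division:
129 = 11×11 + 8
11 = 1×8 + 3
8 = 2×3 + 2
3 = 1×2 + 1
2 = 2×1 + 0
gcd = 1, so the inverse exists. Back-substitute:
1 = 3 − 2
1 = −8 + 3·3
1 = 3·11 − 4·8
1 = −4·129 + 47·11
So 11·47 ≡ 1 (mod 129).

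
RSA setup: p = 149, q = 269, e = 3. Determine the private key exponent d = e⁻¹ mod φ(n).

φ(n) = (p−1)(q−1) = 148·268 = 39664.
Need d with 3·d ≡ 1 (mod 39664). Apply the extended Euclidean algorithm:
39664 = 13221*3 + 1
3 = 3*1 + 0
Back-substitute:
1 = 39664 − 13221·3
So 3·(-13221) ≡ 1 (mod 39664), hence d ≡ -13221 ≡ 26443 (mod 39664).

26443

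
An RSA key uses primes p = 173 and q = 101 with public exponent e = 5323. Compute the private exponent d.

φ(n) = (p−1)(q−1) = 172·100 = 17200.
Need d with 5323·d ≡ 1 (mod 17200). Apply the extended Euclidean algorithm:
17200 = 3*5323 + 1231
5323 = 4*1231 + 399
1231 = 3*399 + 34
399 = 11*34 + 25
34 = 1*25 + 9
25 = 2*9 + 7
9 = 1*7 + 2
7 = 3*2 + 1
2 = 2*1 + 0
Back-substitute:
1 = 7 − 3·2
1 = −3·9 + 4·7
1 = 4·25 − 11·9
1 = −11·34 + 15·25
1 = 15·399 − 176·34
1 = −176·1231 + 543·399
1 = 543·5323 − 2348·1231
1 = −2348·17200 + 7587·5323
So 5323·7587 ≡ 1 (mod 17200), hence d = 7587.

7587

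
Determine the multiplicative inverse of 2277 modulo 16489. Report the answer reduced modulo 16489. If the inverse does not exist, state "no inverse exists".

Compute gcd(2277, 16489):
16489 = 7·2277 + 550
2277 = 4·550 + 77
550 = 7·77 + 11
77 = 7·11 + 0
Since gcd = 11 > 1, 2277 is not a unit mod 16489.

no inverse exists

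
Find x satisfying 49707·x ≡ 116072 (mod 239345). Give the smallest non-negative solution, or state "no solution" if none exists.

First find gcd(49707, 239345):
239345 = 4·49707 + 40517
49707 = 1·40517 + 9190
40517 = 4·9190 + 3757
9190 = 2·3757 + 1676
3757 = 2·1676 + 405
1676 = 4·405 + 56
405 = 7·56 + 13
56 = 4·13 + 4
13 = 3·4 + 1
4 = 4·1 + 0
gcd = 1, so a unique solution mod 239345 exists.
Back-substitute for the Bézout coefficients:
1 = 13 − 3·4
1 = −3·56 + 13·13
1 = 13·405 − 94·56
1 = −94·1676 + 389·405
1 = 389·3757 − 872·1676
1 = −872·9190 + 2133·3757
1 = 2133·40517 − 9404·9190
1 = −9404·49707 + 11537·40517
1 = 11537·239345 − 55552·49707
So 49707·(-55552) ≡ 1 (mod 239345), giving 49707⁻¹ ≡ 183793.
x ≡ 49707⁻¹·116072 ≡ 183793·116072 ≡ 161901 (mod 239345).

161901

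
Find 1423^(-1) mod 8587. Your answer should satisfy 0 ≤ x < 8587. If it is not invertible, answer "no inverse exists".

4381

Run Euclid on (8587, 1423):
8587 = 6*1423 + 49
1423 = 29*49 + 2
49 = 24*2 + 1
2 = 2*1 + 0
gcd = 1, so the inverse exists. Back-substitute:
1 = 49 − 24·2
1 = −24·1423 + 697·49
1 = 697·8587 − 4206·1423
Thus 1423·(-4206) ≡ 1 (mod 8587); reducing, -4206 mod 8587 = 4381.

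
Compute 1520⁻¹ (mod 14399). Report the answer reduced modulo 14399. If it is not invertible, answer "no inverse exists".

Apply the Euclidean algorithm to 14399 and 1520:
14399 = 9·1520 + 719
1520 = 2·719 + 82
719 = 8·82 + 63
82 = 1·63 + 19
63 = 3·19 + 6
19 = 3·6 + 1
6 = 6·1 + 0
gcd = 1, so the inverse exists. Back-substitute:
1 = 19 − 3·6
1 = −3·63 + 10·19
1 = 10·82 − 13·63
1 = −13·719 + 114·82
1 = 114·1520 − 241·719
1 = −241·14399 + 2283·1520
So 1520·2283 ≡ 1 (mod 14399).

2283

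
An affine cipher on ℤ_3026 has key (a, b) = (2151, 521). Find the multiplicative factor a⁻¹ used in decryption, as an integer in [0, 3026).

Apply the Euclidean algorithm to 3026 and 2151:
3026 = 1×2151 + 875
2151 = 2×875 + 401
875 = 2×401 + 73
401 = 5×73 + 36
73 = 2×36 + 1
36 = 36×1 + 0
gcd = 1, so the inverse exists. Back-substitute:
1 = 73 − 2·36
1 = −2·401 + 11·73
1 = 11·875 − 24·401
1 = −24·2151 + 59·875
1 = 59·3026 − 83·2151
So 2151·(-83) ≡ 1 (mod 3026), and -83 ≡ 2943 (mod 3026).

2943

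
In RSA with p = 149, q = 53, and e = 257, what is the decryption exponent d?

6049

φ(n) = (p−1)(q−1) = 148·52 = 7696.
Need d with 257·d ≡ 1 (mod 7696). Apply the extended Euclidean algorithm:
7696 = 29*257 + 243
257 = 1*243 + 14
243 = 17*14 + 5
14 = 2*5 + 4
5 = 1*4 + 1
4 = 4*1 + 0
Back-substitute:
1 = 5 − 4
1 = −14 + 3·5
1 = 3·243 − 52·14
1 = −52·257 + 55·243
1 = 55·7696 − 1647·257
So 257·(-1647) ≡ 1 (mod 7696), hence d ≡ -1647 ≡ 6049 (mod 7696).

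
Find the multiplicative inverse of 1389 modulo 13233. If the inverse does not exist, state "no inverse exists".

no inverse exists

Euclidean algorithm on 13233, 1389:
13233 = 9×1389 + 732
1389 = 1×732 + 657
732 = 1×657 + 75
657 = 8×75 + 57
75 = 1×57 + 18
57 = 3×18 + 3
18 = 6×3 + 0
Since gcd = 3 > 1, 1389 is not a unit mod 13233.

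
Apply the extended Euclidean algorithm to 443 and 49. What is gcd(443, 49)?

Apply Euclid's algorithm to 443 and 49:
443 = 9*49 + 2
49 = 24*2 + 1
2 = 2*1 + 0
gcd(443, 49) = 1.
Working backward:
1 = 49 − 24·2
1 = −24·443 + 217·49
So 1 = (-24)·443 + (217)·49.

1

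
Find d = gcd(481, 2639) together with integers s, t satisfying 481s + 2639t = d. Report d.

Euclidean algorithm:
2639 = 5×481 + 234
481 = 2×234 + 13
234 = 18×13 + 0
gcd(481, 2639) = 13.
Express as a combination:
13 = 481 − 2·234
13 = −2·2639 + 11·481
So 13 = (-2)·2639 + (11)·481.

13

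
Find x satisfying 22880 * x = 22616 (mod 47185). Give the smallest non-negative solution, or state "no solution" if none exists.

gcd(22880, 47185):
47185 = 2×22880 + 1425
22880 = 16×1425 + 80
1425 = 17×80 + 65
80 = 1×65 + 15
65 = 4×15 + 5
15 = 3×5 + 0
gcd = 5, but 5 ∤ 22616, so the congruence has no solution.

no solution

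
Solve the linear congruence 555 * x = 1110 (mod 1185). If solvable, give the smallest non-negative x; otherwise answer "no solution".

2

First find gcd(555, 1185):
1185 = 2×555 + 75
555 = 7×75 + 30
75 = 2×30 + 15
30 = 2×15 + 0
gcd = 15 and 15 | 1110, so solutions exist. Divide through by 15: 37x ≡ 74 (mod 79).
Now find 37⁻¹ mod 79:
79 = 2×37 + 5
37 = 7×5 + 2
5 = 2×2 + 1
2 = 2×1 + 0
Back-substitute:
1 = 5 − 2·2
1 = −2·37 + 15·5
1 = 15·79 − 32·37
So 37·(-32) ≡ 1 (mod 79), i.e. 37⁻¹ ≡ 47.
Then x ≡ 47·74 ≡ 2 (mod 79); the smallest non-negative solution is x = 2.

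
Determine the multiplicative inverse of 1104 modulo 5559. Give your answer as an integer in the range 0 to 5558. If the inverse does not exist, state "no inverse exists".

Compute gcd(1104, 5559):
5559 = 5×1104 + 39
1104 = 28×39 + 12
39 = 3×12 + 3
12 = 4×3 + 0
The gcd is 3, not 1, hence no inverse exists.

no inverse exists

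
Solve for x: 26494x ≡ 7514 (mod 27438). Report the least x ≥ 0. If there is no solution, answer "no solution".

7055

First find gcd(26494, 27438):
27438 = 1×26494 + 944
26494 = 28×944 + 62
944 = 15×62 + 14
62 = 4×14 + 6
14 = 2×6 + 2
6 = 3×2 + 0
gcd = 2 and 2 | 7514, so solutions exist. Divide through by 2: 13247x ≡ 3757 (mod 13719).
Now find 13247⁻¹ mod 13719:
13719 = 1·13247 + 472
13247 = 28·472 + 31
472 = 15·31 + 7
31 = 4·7 + 3
7 = 2·3 + 1
3 = 3·1 + 0
Back-substitute:
1 = 7 − 2·3
1 = −2·31 + 9·7
1 = 9·472 − 137·31
1 = −137·13247 + 3845·472
1 = 3845·13719 − 3982·13247
So 13247·(-3982) ≡ 1 (mod 13719), i.e. 13247⁻¹ ≡ 9737.
Then x ≡ 9737·3757 ≡ 7055 (mod 13719); the smallest non-negative solution is x = 7055.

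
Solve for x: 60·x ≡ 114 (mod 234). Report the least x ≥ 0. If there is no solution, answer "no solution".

First find gcd(60, 234):
234 = 3×60 + 54
60 = 1×54 + 6
54 = 9×6 + 0
gcd = 6 and 6 | 114, so solutions exist. Divide through by 6: 10x ≡ 19 (mod 39).
Now find 10⁻¹ mod 39:
39 = 3·10 + 9
10 = 1·9 + 1
9 = 9·1 + 0
Back-substitute:
1 = 10 − 9
1 = −39 + 4·10
So 10⁻¹ ≡ 4 (mod 39).
Then x ≡ 4·19 ≡ 37 (mod 39); the smallest non-negative solution is x = 37.

37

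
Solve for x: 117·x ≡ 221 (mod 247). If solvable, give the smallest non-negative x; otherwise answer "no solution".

4

First find gcd(117, 247):
247 = 2×117 + 13
117 = 9×13 + 0
gcd = 13 and 13 | 221, so solutions exist. Divide through by 13: 9x ≡ 17 (mod 19).
Now find 9⁻¹ mod 19:
19 = 2·9 + 1
9 = 9·1 + 0
Back-substitute:
1 = 19 − 2·9
So 9·(-2) ≡ 1 (mod 19), i.e. 9⁻¹ ≡ 17.
Then x ≡ 17·17 ≡ 4 (mod 19); the smallest non-negative solution is x = 4.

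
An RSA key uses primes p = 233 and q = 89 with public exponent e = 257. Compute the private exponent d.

11201

φ(n) = (p−1)(q−1) = 232·88 = 20416.
Need d with 257·d ≡ 1 (mod 20416). Apply the extended Euclidean algorithm:
20416 = 79*257 + 113
257 = 2*113 + 31
113 = 3*31 + 20
31 = 1*20 + 11
20 = 1*11 + 9
11 = 1*9 + 2
9 = 4*2 + 1
2 = 2*1 + 0
Back-substitute:
1 = 9 − 4·2
1 = −4·11 + 5·9
1 = 5·20 − 9·11
1 = −9·31 + 14·20
1 = 14·113 − 51·31
1 = −51·257 + 116·113
1 = 116·20416 − 9215·257
So 257·(-9215) ≡ 1 (mod 20416), hence d ≡ -9215 ≡ 11201 (mod 20416).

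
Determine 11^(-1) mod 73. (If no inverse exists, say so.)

20

Extended Euclidean algorithm:
73 = 6*11 + 7
11 = 1*7 + 4
7 = 1*4 + 3
4 = 1*3 + 1
3 = 3*1 + 0
The gcd is 1. Working backward:
1 = 4 − 3
1 = −7 + 2·4
1 = 2·11 − 3·7
1 = −3·73 + 20·11
So 11·20 ≡ 1 (mod 73).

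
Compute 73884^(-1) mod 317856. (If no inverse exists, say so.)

no inverse exists

Compute gcd(73884, 317856):
317856 = 4*73884 + 22320
73884 = 3*22320 + 6924
22320 = 3*6924 + 1548
6924 = 4*1548 + 732
1548 = 2*732 + 84
732 = 8*84 + 60
84 = 1*60 + 24
60 = 2*24 + 12
24 = 2*12 + 0
Since gcd = 12 > 1, 73884 is not a unit mod 317856.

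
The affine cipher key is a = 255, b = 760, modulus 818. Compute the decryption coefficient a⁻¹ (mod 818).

gcd(818, 255) by repeated division:
818 = 3·255 + 53
255 = 4·53 + 43
53 = 1·43 + 10
43 = 4·10 + 3
10 = 3·3 + 1
3 = 3·1 + 0
The gcd is 1. Working backward:
1 = 10 − 3·3
1 = −3·43 + 13·10
1 = 13·53 − 16·43
1 = −16·255 + 77·53
1 = 77·818 − 247·255
So 255·(-247) ≡ 1 (mod 818), and -247 ≡ 571 (mod 818).

571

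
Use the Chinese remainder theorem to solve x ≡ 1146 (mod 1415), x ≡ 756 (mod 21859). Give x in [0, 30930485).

13771926

Write x = 1146 + 1415·k. Then 1415·k ≡ 756 − 1146 ≡ 21469 (mod 21859).
Need 1415⁻¹ mod 21859. Extended Euclid on (21859, 1415):
21859 = 15*1415 + 634
1415 = 2*634 + 147
634 = 4*147 + 46
147 = 3*46 + 9
46 = 5*9 + 1
9 = 9*1 + 0
Back-substitute:
1 = 46 − 5·9
1 = −5·147 + 16·46
1 = 16·634 − 69·147
1 = −69·1415 + 154·634
1 = 154·21859 − 2379·1415
1415⁻¹ ≡ 19480 (mod 21859), so k ≡ 19480·21469 ≡ 9732 (mod 21859).
x = 1146 + 1415·9732 = 13771926.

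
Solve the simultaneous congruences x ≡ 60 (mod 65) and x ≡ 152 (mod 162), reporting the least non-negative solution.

8900

Write x = 60 + 65·k. Then 65·k ≡ 152 − 60 ≡ 92 (mod 162).
Need 65⁻¹ mod 162. Extended Euclid on (162, 65):
162 = 2*65 + 32
65 = 2*32 + 1
32 = 32*1 + 0
Back-substitute:
1 = 65 − 2·32
1 = −2·162 + 5·65
65⁻¹ ≡ 5 (mod 162), so k ≡ 5·92 ≡ 136 (mod 162).
x = 60 + 65·136 = 8900.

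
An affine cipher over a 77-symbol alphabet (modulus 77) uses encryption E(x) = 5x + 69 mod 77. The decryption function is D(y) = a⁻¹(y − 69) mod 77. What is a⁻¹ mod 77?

31

Run Euclid on (77, 5):
77 = 15*5 + 2
5 = 2*2 + 1
2 = 2*1 + 0
Since gcd(5, 77) = 1, back-substitute to write 1 as a combination:
1 = 5 − 2·2
1 = −2·77 + 31·5
So 5·31 ≡ 1 (mod 77).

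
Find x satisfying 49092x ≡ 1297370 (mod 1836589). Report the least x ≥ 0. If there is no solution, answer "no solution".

310165

First find gcd(49092, 1836589):
1836589 = 37*49092 + 20185
49092 = 2*20185 + 8722
20185 = 2*8722 + 2741
8722 = 3*2741 + 499
2741 = 5*499 + 246
499 = 2*246 + 7
246 = 35*7 + 1
7 = 7*1 + 0
gcd = 1, so a unique solution mod 1836589 exists.
Back-substitute for the Bézout coefficients:
1 = 246 − 35·7
1 = −35·499 + 71·246
1 = 71·2741 − 390·499
1 = −390·8722 + 1241·2741
1 = 1241·20185 − 2872·8722
1 = −2872·49092 + 6985·20185
1 = 6985·1836589 − 261317·49092
So 49092·(-261317) ≡ 1 (mod 1836589), giving 49092⁻¹ ≡ 1575272.
x ≡ 49092⁻¹·1297370 ≡ 1575272·1297370 ≡ 310165 (mod 1836589).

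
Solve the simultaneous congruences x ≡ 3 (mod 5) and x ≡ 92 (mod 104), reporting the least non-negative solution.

Write x = 3 + 5·k. Then 5·k ≡ 92 − 3 ≡ 89 (mod 104).
Need 5⁻¹ mod 104. Extended Euclid on (104, 5):
104 = 20*5 + 4
5 = 1*4 + 1
4 = 4*1 + 0
Back-substitute:
1 = 5 − 4
1 = −104 + 21·5
5⁻¹ ≡ 21 (mod 104), so k ≡ 21·89 ≡ 101 (mod 104).
x = 3 + 5·101 = 508.

508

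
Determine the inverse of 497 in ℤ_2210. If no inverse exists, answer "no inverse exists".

1543

Run Euclid on (2210, 497):
2210 = 4*497 + 222
497 = 2*222 + 53
222 = 4*53 + 10
53 = 5*10 + 3
10 = 3*3 + 1
3 = 3*1 + 0
The gcd is 1. Working backward:
1 = 10 − 3·3
1 = −3·53 + 16·10
1 = 16·222 − 67·53
1 = −67·497 + 150·222
1 = 150·2210 − 667·497
Thus 497·(-667) ≡ 1 (mod 2210); reducing, -667 mod 2210 = 1543.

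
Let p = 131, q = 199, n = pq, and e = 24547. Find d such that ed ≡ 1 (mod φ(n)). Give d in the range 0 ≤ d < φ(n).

19483

φ(n) = (p−1)(q−1) = 130·198 = 25740.
Need d with 24547·d ≡ 1 (mod 25740). Apply the extended Euclidean algorithm:
25740 = 1·24547 + 1193
24547 = 20·1193 + 687
1193 = 1·687 + 506
687 = 1·506 + 181
506 = 2·181 + 144
181 = 1·144 + 37
144 = 3·37 + 33
37 = 1·33 + 4
33 = 8·4 + 1
4 = 4·1 + 0
Back-substitute:
1 = 33 − 8·4
1 = −8·37 + 9·33
1 = 9·144 − 35·37
1 = −35·181 + 44·144
1 = 44·506 − 123·181
1 = −123·687 + 167·506
1 = 167·1193 − 290·687
1 = −290·24547 + 5967·1193
1 = 5967·25740 − 6257·24547
So 24547·(-6257) ≡ 1 (mod 25740), hence d ≡ -6257 ≡ 19483 (mod 25740).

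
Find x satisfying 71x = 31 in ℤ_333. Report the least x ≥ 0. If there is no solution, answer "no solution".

113

First find gcd(71, 333):
333 = 4·71 + 49
71 = 1·49 + 22
49 = 2·22 + 5
22 = 4·5 + 2
5 = 2·2 + 1
2 = 2·1 + 0
gcd = 1, so a unique solution mod 333 exists.
Back-substitute for the Bézout coefficients:
1 = 5 − 2·2
1 = −2·22 + 9·5
1 = 9·49 − 20·22
1 = −20·71 + 29·49
1 = 29·333 − 136·71
So 71·(-136) ≡ 1 (mod 333), giving 71⁻¹ ≡ 197.
x ≡ 71⁻¹·31 ≡ 197·31 ≡ 113 (mod 333).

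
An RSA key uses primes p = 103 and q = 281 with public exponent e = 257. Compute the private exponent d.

φ(n) = (p−1)(q−1) = 102·280 = 28560.
Need d with 257·d ≡ 1 (mod 28560). Apply the extended Euclidean algorithm:
28560 = 111×257 + 33
257 = 7×33 + 26
33 = 1×26 + 7
26 = 3×7 + 5
7 = 1×5 + 2
5 = 2×2 + 1
2 = 2×1 + 0
Back-substitute:
1 = 5 − 2·2
1 = −2·7 + 3·5
1 = 3·26 − 11·7
1 = −11·33 + 14·26
1 = 14·257 − 109·33
1 = −109·28560 + 12113·257
So 257·12113 ≡ 1 (mod 28560), hence d = 12113.

12113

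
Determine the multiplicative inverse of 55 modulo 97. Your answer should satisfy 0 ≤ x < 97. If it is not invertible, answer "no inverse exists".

30

Apply the Euclidean algorithm to 97 and 55:
97 = 1×55 + 42
55 = 1×42 + 13
42 = 3×13 + 3
13 = 4×3 + 1
3 = 3×1 + 0
gcd = 1, so the inverse exists. Back-substitute:
1 = 13 − 4·3
1 = −4·42 + 13·13
1 = 13·55 − 17·42
1 = −17·97 + 30·55
So 55·30 ≡ 1 (mod 97).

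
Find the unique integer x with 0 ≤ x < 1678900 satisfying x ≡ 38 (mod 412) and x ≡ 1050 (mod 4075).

1174650

Write x = 38 + 412·k. Then 412·k ≡ 1050 − 38 ≡ 1012 (mod 4075).
Need 412⁻¹ mod 4075. Extended Euclid on (4075, 412):
4075 = 9·412 + 367
412 = 1·367 + 45
367 = 8·45 + 7
45 = 6·7 + 3
7 = 2·3 + 1
3 = 3·1 + 0
Back-substitute:
1 = 7 − 2·3
1 = −2·45 + 13·7
1 = 13·367 − 106·45
1 = −106·412 + 119·367
1 = 119·4075 − 1177·412
412⁻¹ ≡ 2898 (mod 4075), so k ≡ 2898·1012 ≡ 2851 (mod 4075).
x = 38 + 412·2851 = 1174650.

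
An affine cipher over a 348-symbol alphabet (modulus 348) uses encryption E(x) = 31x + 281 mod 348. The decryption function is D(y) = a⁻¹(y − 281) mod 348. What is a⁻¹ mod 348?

Apply the Euclidean algorithm to 348 and 31:
348 = 11*31 + 7
31 = 4*7 + 3
7 = 2*3 + 1
3 = 3*1 + 0
The gcd is 1. Working backward:
1 = 7 − 2·3
1 = −2·31 + 9·7
1 = 9·348 − 101·31
Hence 31⁻¹ ≡ -101 ≡ 247 (mod 348).

247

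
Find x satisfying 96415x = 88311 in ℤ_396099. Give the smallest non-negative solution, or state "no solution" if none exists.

no solution

gcd(96415, 396099):
396099 = 4·96415 + 10439
96415 = 9·10439 + 2464
10439 = 4·2464 + 583
2464 = 4·583 + 132
583 = 4·132 + 55
132 = 2·55 + 22
55 = 2·22 + 11
22 = 2·11 + 0
gcd = 11, but 11 ∤ 88311, so the congruence has no solution.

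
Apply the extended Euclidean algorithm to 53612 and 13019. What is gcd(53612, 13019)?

Repeated division:
53612 = 4·13019 + 1536
13019 = 8·1536 + 731
1536 = 2·731 + 74
731 = 9·74 + 65
74 = 1·65 + 9
65 = 7·9 + 2
9 = 4·2 + 1
2 = 2·1 + 0
gcd(53612, 13019) = 1.
Working backward:
1 = 9 − 4·2
1 = −4·65 + 29·9
1 = 29·74 − 33·65
1 = −33·731 + 326·74
1 = 326·1536 − 685·731
1 = −685·13019 + 5806·1536
1 = 5806·53612 − 23909·13019
So 1 = (5806)·53612 + (-23909)·13019.

1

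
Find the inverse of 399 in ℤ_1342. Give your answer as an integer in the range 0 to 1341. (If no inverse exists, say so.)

Extended Euclidean algorithm:
1342 = 3*399 + 145
399 = 2*145 + 109
145 = 1*109 + 36
109 = 3*36 + 1
36 = 36*1 + 0
Since gcd(399, 1342) = 1, back-substitute to write 1 as a combination:
1 = 109 − 3·36
1 = −3·145 + 4·109
1 = 4·399 − 11·145
1 = −11·1342 + 37·399
So 399·37 ≡ 1 (mod 1342).

37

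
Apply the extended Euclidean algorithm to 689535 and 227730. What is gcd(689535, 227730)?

15

Euclidean algorithm:
689535 = 3*227730 + 6345
227730 = 35*6345 + 5655
6345 = 1*5655 + 690
5655 = 8*690 + 135
690 = 5*135 + 15
135 = 9*15 + 0
gcd(689535, 227730) = 15.
Back-substituting:
15 = 690 − 5·135
15 = −5·5655 + 41·690
15 = 41·6345 − 46·5655
15 = −46·227730 + 1651·6345
15 = 1651·689535 − 4999·227730
So 15 = (1651)·689535 + (-4999)·227730.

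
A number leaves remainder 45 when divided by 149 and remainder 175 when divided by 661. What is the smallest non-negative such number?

97342

Write x = 45 + 149·k. Then 149·k ≡ 175 − 45 ≡ 130 (mod 661).
Need 149⁻¹ mod 661. Extended Euclid on (661, 149):
661 = 4×149 + 65
149 = 2×65 + 19
65 = 3×19 + 8
19 = 2×8 + 3
8 = 2×3 + 2
3 = 1×2 + 1
2 = 2×1 + 0
Back-substitute:
1 = 3 − 2
1 = −8 + 3·3
1 = 3·19 − 7·8
1 = −7·65 + 24·19
1 = 24·149 − 55·65
1 = −55·661 + 244·149
149⁻¹ ≡ 244 (mod 661), so k ≡ 244·130 ≡ 653 (mod 661).
x = 45 + 149·653 = 97342.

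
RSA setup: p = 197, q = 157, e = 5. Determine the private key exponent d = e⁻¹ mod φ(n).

24461

φ(n) = (p−1)(q−1) = 196·156 = 30576.
Need d with 5·d ≡ 1 (mod 30576). Apply the extended Euclidean algorithm:
30576 = 6115*5 + 1
5 = 5*1 + 0
Back-substitute:
1 = 30576 − 6115·5
So 5·(-6115) ≡ 1 (mod 30576), hence d ≡ -6115 ≡ 24461 (mod 30576).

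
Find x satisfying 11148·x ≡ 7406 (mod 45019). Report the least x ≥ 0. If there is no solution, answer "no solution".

First find gcd(11148, 45019):
45019 = 4·11148 + 427
11148 = 26·427 + 46
427 = 9·46 + 13
46 = 3·13 + 7
13 = 1·7 + 6
7 = 1·6 + 1
6 = 6·1 + 0
gcd = 1, so a unique solution mod 45019 exists.
Back-substitute for the Bézout coefficients:
1 = 7 − 6
1 = −13 + 2·7
1 = 2·46 − 7·13
1 = −7·427 + 65·46
1 = 65·11148 − 1697·427
1 = −1697·45019 + 6853·11148
So 11148·(6853) ≡ 1 (mod 45019), giving 11148⁻¹ ≡ 6853.
x ≡ 11148⁻¹·7406 ≡ 6853·7406 ≡ 16905 (mod 45019).

16905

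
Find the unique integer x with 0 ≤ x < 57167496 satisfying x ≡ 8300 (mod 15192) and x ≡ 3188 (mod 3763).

Write x = 8300 + 15192·k. Then 15192·k ≡ 3188 − 8300 ≡ 2414 (mod 3763).
Need 15192⁻¹ mod 3763. Extended Euclid on (3763, 140):
3763 = 26*140 + 123
140 = 1*123 + 17
123 = 7*17 + 4
17 = 4*4 + 1
4 = 4*1 + 0
Back-substitute:
1 = 17 − 4·4
1 = −4·123 + 29·17
1 = 29·140 − 33·123
1 = −33·3763 + 887·140
15192⁻¹ ≡ 887 (mod 3763), so k ≡ 887·2414 ≡ 71 (mod 3763).
x = 8300 + 15192·71 = 1086932.

1086932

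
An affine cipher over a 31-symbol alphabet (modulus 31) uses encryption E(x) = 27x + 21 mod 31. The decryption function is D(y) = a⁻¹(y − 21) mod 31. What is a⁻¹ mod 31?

23

Run Euclid on (31, 27):
31 = 1·27 + 4
27 = 6·4 + 3
4 = 1·3 + 1
3 = 3·1 + 0
Since gcd(27, 31) = 1, back-substitute to write 1 as a combination:
1 = 4 − 3
1 = −27 + 7·4
1 = 7·31 − 8·27
Hence 27⁻¹ ≡ -8 ≡ 23 (mod 31).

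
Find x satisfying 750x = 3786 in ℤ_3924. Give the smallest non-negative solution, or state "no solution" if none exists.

First find gcd(750, 3924):
3924 = 5·750 + 174
750 = 4·174 + 54
174 = 3·54 + 12
54 = 4·12 + 6
12 = 2·6 + 0
gcd = 6 and 6 | 3786, so solutions exist. Divide through by 6: 125x ≡ 631 (mod 654).
Now find 125⁻¹ mod 654:
654 = 5*125 + 29
125 = 4*29 + 9
29 = 3*9 + 2
9 = 4*2 + 1
2 = 2*1 + 0
Back-substitute:
1 = 9 − 4·2
1 = −4·29 + 13·9
1 = 13·125 − 56·29
1 = −56·654 + 293·125
So 125⁻¹ ≡ 293 (mod 654).
Then x ≡ 293·631 ≡ 455 (mod 654); the smallest non-negative solution is x = 455.

455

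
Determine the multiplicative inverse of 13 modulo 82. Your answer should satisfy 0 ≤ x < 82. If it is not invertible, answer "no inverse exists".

gcd(82, 13) by repeated division:
82 = 6·13 + 4
13 = 3·4 + 1
4 = 4·1 + 0
The gcd is 1. Working backward:
1 = 13 − 3·4
1 = −3·82 + 19·13
So 13·19 ≡ 1 (mod 82).

19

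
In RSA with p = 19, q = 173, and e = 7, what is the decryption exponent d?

1327

φ(n) = (p−1)(q−1) = 18·172 = 3096.
Need d with 7·d ≡ 1 (mod 3096). Apply the extended Euclidean algorithm:
3096 = 442·7 + 2
7 = 3·2 + 1
2 = 2·1 + 0
Back-substitute:
1 = 7 − 3·2
1 = −3·3096 + 1327·7
So 7·1327 ≡ 1 (mod 3096), hence d = 1327.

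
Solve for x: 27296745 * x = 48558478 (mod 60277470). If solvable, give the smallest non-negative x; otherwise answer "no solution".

gcd(27296745, 60277470):
60277470 = 2·27296745 + 5683980
27296745 = 4·5683980 + 4560825
5683980 = 1·4560825 + 1123155
4560825 = 4·1123155 + 68205
1123155 = 16·68205 + 31875
68205 = 2·31875 + 4455
31875 = 7·4455 + 690
4455 = 6·690 + 315
690 = 2·315 + 60
315 = 5·60 + 15
60 = 4·15 + 0
gcd = 15, but 15 ∤ 48558478, so the congruence has no solution.

no solution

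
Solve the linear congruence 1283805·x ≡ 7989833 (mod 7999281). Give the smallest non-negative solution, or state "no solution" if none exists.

gcd(1283805, 7999281):
7999281 = 6*1283805 + 296451
1283805 = 4*296451 + 98001
296451 = 3*98001 + 2448
98001 = 40*2448 + 81
2448 = 30*81 + 18
81 = 4*18 + 9
18 = 2*9 + 0
gcd = 9, but 9 ∤ 7989833, so the congruence has no solution.

no solution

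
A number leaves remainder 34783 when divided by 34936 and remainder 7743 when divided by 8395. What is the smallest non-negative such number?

72876343

Write x = 34783 + 34936·k. Then 34936·k ≡ 7743 − 34783 ≡ 6540 (mod 8395).
Need 34936⁻¹ mod 8395. Extended Euclid on (8395, 1356):
8395 = 6×1356 + 259
1356 = 5×259 + 61
259 = 4×61 + 15
61 = 4×15 + 1
15 = 15×1 + 0
Back-substitute:
1 = 61 − 4·15
1 = −4·259 + 17·61
1 = 17·1356 − 89·259
1 = −89·8395 + 551·1356
34936⁻¹ ≡ 551 (mod 8395), so k ≡ 551·6540 ≡ 2085 (mod 8395).
x = 34783 + 34936·2085 = 72876343.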